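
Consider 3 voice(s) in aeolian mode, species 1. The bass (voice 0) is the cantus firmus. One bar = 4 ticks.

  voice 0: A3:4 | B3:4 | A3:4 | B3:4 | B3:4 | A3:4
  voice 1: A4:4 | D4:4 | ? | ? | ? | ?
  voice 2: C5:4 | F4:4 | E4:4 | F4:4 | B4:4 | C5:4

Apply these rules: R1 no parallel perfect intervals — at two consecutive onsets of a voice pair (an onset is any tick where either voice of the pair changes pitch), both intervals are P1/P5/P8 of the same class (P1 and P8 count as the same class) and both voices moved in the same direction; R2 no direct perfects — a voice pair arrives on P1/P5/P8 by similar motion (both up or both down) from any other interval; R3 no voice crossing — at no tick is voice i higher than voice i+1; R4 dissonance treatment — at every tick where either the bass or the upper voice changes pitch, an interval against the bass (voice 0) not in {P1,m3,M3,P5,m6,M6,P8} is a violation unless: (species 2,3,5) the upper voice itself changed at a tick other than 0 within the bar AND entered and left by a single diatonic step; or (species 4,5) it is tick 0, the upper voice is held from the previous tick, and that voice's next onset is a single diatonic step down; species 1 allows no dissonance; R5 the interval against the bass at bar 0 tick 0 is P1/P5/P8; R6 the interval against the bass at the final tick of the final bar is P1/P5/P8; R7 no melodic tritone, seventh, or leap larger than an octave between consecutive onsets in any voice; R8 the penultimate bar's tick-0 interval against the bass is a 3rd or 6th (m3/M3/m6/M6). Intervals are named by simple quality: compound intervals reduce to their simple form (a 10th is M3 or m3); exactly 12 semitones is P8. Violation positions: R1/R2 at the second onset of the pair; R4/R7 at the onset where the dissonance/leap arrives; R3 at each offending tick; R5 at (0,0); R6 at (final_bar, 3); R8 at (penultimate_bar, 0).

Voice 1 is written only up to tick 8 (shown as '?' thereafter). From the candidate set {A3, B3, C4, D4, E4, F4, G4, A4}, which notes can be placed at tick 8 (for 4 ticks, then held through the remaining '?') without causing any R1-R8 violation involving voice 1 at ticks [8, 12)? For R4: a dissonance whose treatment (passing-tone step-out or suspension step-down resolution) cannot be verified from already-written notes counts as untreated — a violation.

A3: violates R2
B3: violates R4
C4: legal
D4: violates R4
E4: legal
F4: violates R3
G4: violates R3,R4
A4: violates R3

{C4, E4}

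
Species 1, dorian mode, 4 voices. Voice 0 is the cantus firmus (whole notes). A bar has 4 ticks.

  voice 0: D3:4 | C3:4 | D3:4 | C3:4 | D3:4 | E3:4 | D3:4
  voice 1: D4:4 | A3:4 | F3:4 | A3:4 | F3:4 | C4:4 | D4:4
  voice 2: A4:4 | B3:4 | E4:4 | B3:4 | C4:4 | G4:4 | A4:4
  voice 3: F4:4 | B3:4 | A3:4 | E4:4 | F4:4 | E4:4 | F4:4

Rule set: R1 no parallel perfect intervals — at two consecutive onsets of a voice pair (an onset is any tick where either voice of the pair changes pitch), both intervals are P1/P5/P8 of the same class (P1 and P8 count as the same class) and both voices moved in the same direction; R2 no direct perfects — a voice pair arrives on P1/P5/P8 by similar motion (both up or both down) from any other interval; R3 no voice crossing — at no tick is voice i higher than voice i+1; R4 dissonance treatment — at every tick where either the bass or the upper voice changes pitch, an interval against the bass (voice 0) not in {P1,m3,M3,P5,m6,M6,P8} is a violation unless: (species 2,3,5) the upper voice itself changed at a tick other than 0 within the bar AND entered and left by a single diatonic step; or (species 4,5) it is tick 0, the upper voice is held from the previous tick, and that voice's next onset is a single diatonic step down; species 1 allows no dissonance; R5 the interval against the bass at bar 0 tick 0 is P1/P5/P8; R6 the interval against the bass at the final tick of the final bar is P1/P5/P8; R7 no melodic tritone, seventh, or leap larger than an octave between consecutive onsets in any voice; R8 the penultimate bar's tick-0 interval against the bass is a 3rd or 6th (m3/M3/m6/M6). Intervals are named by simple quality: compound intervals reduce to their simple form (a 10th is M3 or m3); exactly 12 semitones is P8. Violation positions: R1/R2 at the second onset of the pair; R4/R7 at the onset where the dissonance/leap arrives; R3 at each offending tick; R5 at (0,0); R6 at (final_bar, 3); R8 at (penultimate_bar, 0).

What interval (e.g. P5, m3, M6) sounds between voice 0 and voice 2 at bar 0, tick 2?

voice 0=D3 voice 2=A4 -> P5

P5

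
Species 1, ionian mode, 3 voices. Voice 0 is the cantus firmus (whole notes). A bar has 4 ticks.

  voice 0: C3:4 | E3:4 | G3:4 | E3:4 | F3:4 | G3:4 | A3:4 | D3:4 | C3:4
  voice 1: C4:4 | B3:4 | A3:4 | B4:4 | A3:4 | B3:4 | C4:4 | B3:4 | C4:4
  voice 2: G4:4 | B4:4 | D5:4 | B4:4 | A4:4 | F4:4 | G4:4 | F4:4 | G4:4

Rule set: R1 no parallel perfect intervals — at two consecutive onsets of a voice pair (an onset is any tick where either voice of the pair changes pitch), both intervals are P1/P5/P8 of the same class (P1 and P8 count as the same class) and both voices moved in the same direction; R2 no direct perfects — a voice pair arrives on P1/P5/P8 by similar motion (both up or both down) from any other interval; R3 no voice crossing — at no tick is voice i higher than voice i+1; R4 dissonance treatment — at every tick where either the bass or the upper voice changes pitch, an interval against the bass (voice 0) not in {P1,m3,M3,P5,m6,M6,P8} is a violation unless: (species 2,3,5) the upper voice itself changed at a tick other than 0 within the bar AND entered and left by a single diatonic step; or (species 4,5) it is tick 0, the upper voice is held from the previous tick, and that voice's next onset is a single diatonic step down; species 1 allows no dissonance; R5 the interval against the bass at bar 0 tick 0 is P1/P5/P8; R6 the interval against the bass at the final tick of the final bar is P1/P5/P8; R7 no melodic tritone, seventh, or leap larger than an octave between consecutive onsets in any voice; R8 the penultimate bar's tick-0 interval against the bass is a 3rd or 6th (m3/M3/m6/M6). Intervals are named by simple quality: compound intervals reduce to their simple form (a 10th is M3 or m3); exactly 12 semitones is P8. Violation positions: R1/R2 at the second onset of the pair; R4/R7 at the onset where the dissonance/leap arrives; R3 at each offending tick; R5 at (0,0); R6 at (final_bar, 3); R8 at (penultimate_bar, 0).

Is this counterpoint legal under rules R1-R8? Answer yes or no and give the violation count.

bar 0: v0=C3 v1=C4 v2=G4 (P5)
bar 1: v0=E3 v1=B3 v2=B4 (P5)
bar 2: v0=G3 v1=A3 v2=D5 (P5)
bar 3: v0=E3 v1=B4 v2=B4 (P5)
bar 4: v0=F3 v1=A3 v2=A4 (M3)
bar 5: v0=G3 v1=B3 v2=F4 (m7)
bar 6: v0=A3 v1=C4 v2=G4 (m7)
bar 7: v0=D3 v1=B3 v2=F4 (m3)
bar 8: v0=C3 v1=C4 v2=G4 (P5)
  R1 @ bar1.0: C3/G4 P5 -> E3/B4 P5 similar
  R1 @ bar2.0: E3/B4 P5 -> G3/D5 P5 similar
  R4 @ bar2.0: G3/A3 M2 untreated
  R1 @ bar3.0: G3/D5 P5 -> E3/B4 P5 similar
  R7 @ bar3.0: A3->B4 leap 14st
  R1 @ bar4.0: B4/B4 P1 -> A3/A4 P8 similar
  R7 @ bar4.0: B4->A3 leap 14st
  R4 @ bar5.0: G3/F4 m7 untreated
  R2 @ bar6.0: B3/F4 TT -> C4/G4 P5 similar
  R4 @ bar6.0: A3/G4 m7 untreated
  R2 @ bar8.0: B3/F4 TT -> C4/G4 P5 similar

No (11 violations)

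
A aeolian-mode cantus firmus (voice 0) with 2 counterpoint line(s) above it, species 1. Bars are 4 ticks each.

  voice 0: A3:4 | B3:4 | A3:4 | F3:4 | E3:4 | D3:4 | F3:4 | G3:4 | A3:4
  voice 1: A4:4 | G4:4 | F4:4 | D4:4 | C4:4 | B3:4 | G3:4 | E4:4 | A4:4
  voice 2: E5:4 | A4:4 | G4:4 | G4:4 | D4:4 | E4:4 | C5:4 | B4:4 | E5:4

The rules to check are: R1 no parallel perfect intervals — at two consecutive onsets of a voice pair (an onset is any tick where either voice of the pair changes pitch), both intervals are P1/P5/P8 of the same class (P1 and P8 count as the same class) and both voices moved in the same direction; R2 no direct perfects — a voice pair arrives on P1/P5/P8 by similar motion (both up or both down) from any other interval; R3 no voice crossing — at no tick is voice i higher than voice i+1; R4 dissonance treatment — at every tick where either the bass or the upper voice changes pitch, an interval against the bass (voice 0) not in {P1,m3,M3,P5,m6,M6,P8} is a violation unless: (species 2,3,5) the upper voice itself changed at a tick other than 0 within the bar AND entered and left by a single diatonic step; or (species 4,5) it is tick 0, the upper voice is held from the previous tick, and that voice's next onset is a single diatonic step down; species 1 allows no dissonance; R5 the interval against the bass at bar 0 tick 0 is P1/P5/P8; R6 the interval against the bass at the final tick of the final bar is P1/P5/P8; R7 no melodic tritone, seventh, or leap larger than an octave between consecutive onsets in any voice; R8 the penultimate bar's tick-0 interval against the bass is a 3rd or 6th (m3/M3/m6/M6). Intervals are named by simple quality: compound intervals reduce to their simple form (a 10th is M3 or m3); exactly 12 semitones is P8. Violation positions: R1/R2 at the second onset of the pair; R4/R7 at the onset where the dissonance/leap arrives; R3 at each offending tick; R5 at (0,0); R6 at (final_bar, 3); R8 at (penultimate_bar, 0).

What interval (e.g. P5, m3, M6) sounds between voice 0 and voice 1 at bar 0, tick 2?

P8

voice 0=A3 voice 1=A4 -> P8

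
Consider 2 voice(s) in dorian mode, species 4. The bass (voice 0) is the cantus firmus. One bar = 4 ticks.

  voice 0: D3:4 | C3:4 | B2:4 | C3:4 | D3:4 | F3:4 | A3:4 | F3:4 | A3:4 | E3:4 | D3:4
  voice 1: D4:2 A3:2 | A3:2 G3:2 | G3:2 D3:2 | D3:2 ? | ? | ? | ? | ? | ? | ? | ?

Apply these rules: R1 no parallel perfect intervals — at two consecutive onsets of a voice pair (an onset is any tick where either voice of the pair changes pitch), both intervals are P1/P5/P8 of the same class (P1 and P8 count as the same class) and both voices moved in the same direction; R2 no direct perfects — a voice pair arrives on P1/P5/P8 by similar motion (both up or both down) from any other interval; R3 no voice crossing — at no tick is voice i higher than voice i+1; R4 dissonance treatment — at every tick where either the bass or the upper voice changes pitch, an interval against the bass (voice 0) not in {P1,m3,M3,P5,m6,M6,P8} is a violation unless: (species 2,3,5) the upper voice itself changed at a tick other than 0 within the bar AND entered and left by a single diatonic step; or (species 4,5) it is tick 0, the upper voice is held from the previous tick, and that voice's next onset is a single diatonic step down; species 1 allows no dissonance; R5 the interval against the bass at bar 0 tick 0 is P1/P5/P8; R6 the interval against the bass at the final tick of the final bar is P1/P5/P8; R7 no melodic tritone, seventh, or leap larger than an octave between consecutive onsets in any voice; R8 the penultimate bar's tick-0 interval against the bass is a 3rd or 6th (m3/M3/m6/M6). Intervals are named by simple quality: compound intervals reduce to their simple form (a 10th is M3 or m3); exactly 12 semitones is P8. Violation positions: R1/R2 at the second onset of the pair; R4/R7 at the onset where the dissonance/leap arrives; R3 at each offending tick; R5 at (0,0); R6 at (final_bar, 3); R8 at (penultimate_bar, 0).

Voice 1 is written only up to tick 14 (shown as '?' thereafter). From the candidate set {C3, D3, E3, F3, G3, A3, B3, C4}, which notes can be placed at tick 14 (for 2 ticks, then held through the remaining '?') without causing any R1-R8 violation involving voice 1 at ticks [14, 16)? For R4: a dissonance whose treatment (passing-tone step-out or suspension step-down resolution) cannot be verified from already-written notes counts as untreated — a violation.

{A3, C3, D3, E3, G3}

C3: legal
D3: legal
E3: legal
F3: violates R4
G3: legal
A3: legal
B3: violates R4
C4: violates R7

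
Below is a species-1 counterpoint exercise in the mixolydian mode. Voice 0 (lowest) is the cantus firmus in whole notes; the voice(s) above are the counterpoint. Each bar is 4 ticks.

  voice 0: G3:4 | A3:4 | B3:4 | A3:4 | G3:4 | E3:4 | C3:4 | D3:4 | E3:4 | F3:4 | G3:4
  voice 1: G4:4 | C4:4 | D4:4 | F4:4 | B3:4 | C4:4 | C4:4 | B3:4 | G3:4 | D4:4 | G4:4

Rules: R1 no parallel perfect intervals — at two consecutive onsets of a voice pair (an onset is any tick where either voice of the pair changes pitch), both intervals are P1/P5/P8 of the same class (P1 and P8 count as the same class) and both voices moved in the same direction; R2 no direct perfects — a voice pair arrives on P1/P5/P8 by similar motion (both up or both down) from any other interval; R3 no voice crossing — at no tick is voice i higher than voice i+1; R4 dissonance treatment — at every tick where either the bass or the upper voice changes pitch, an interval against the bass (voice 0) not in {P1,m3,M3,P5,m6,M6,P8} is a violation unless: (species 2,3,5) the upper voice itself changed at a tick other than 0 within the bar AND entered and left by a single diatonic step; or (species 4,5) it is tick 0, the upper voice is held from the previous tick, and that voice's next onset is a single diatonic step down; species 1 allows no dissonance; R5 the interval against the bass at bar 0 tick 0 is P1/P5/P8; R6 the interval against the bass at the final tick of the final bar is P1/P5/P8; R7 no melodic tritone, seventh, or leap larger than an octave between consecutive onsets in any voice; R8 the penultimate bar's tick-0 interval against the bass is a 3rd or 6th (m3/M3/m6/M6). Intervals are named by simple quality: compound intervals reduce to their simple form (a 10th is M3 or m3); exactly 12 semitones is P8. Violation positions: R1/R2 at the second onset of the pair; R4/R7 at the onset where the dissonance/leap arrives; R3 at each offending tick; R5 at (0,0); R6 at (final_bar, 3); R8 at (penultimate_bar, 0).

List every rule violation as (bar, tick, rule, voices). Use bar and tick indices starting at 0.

(4, 0, R7, (1,))
(10, 0, R2, (0, 1))

bar 0: v0=G3 v1=G4 downbeat P8
bar 1: v0=A3 v1=C4 downbeat m3
bar 2: v0=B3 v1=D4 downbeat m3
bar 3: v0=A3 v1=F4 downbeat m6
bar 4: v0=G3 v1=B3 downbeat M3
bar 5: v0=E3 v1=C4 downbeat m6
bar 6: v0=C3 v1=C4 downbeat P8
bar 7: v0=D3 v1=B3 downbeat M6
bar 8: v0=E3 v1=G3 downbeat m3
bar 9: v0=F3 v1=D4 downbeat M6
bar 10: v0=G3 v1=G4 downbeat P8
  -> R7 @ bar 4 tick 0 v(1,): F4->B3 leap 6st
  -> R2 @ bar 10 tick 0 v(0, 1): F3/D4 M6 -> G3/G4 P8 similar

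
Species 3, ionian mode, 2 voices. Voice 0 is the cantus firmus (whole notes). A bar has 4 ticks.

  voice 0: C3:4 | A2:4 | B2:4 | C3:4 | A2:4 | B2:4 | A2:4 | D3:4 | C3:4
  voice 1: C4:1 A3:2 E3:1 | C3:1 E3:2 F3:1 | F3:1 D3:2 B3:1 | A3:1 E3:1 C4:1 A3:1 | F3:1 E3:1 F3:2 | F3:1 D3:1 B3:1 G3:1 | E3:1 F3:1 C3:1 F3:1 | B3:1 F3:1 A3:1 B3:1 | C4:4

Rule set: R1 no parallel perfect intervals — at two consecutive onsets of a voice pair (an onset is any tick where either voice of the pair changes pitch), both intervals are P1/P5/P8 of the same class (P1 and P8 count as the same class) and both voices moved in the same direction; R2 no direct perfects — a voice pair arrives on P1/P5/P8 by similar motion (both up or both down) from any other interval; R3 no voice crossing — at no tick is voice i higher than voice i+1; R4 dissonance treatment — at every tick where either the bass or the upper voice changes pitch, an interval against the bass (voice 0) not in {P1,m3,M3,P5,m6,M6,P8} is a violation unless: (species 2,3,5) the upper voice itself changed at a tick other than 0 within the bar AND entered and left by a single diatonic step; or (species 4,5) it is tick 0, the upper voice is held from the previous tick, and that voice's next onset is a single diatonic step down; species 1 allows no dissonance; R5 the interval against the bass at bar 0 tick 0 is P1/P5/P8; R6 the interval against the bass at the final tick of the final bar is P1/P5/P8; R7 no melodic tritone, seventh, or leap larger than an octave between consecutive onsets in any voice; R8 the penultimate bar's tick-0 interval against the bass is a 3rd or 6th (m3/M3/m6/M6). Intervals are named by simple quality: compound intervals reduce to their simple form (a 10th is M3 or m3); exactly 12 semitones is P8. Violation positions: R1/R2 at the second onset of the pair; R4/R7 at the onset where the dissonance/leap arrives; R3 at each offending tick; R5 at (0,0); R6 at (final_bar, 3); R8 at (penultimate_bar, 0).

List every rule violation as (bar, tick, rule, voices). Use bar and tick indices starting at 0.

(2, 0, R4, (0, 1))
(5, 0, R4, (0, 1))
(6, 0, R2, (0, 1))
(7, 0, R7, (1,))
(7, 1, R7, (1,))

bar 0: v0=C3 v1=C4 downbeat P8
bar 1: v0=A2 v1=C3 downbeat m3
bar 2: v0=B2 v1=F3 downbeat TT
bar 3: v0=C3 v1=A3 downbeat M6
bar 4: v0=A2 v1=F3 downbeat m6
bar 5: v0=B2 v1=F3 downbeat TT
bar 6: v0=A2 v1=E3 downbeat P5
bar 7: v0=D3 v1=B3 downbeat M6
bar 8: v0=C3 v1=C4 downbeat P8
  -> R4 @ bar 2 tick 0 v(0, 1): B2/F3 TT untreated
  -> R4 @ bar 5 tick 0 v(0, 1): B2/F3 TT untreated
  -> R2 @ bar 6 tick 0 v(0, 1): B2/G3 m6 -> A2/E3 P5 similar
  -> R7 @ bar 7 tick 0 v(1,): F3->B3 leap 6st
  -> R7 @ bar 7 tick 1 v(1,): B3->F3 leap 6st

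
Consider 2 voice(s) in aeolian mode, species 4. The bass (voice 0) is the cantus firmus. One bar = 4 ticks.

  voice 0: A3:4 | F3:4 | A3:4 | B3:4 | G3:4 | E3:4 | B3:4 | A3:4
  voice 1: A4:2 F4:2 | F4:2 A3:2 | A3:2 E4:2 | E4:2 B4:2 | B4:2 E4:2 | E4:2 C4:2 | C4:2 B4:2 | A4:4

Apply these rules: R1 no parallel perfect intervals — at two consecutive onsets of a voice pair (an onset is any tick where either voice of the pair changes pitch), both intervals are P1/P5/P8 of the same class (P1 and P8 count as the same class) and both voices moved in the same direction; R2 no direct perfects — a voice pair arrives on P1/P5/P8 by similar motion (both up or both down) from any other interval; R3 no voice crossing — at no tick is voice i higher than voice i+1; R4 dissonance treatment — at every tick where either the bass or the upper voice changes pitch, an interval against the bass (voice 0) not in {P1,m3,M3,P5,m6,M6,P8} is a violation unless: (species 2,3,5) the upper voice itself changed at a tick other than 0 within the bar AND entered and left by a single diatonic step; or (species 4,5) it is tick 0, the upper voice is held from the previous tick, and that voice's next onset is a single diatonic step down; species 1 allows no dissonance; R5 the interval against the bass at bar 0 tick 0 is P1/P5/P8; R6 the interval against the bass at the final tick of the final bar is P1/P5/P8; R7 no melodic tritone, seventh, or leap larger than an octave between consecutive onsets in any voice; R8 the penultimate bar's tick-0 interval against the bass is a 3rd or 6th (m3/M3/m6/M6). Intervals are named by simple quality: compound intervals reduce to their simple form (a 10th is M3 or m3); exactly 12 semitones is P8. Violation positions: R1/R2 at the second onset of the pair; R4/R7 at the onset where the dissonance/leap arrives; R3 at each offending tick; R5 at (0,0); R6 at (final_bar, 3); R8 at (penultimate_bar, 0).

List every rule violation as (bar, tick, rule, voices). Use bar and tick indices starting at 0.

bar 0: v0=A3 v1=A4 downbeat P8
bar 1: v0=F3 v1=F4 downbeat P8
bar 2: v0=A3 v1=A3 downbeat P1
bar 3: v0=B3 v1=E4 downbeat P4
bar 4: v0=G3 v1=B4 downbeat M3
bar 5: v0=E3 v1=E4 downbeat P8
bar 6: v0=B3 v1=C4 downbeat m2
bar 7: v0=A3 v1=A4 downbeat P8
  -> R4 @ bar 3 tick 0 v(0, 1): B3/E4 P4 untreated
  -> R4 @ bar 6 tick 0 v(0, 1): B3/C4 m2 untreated
  -> R8 @ bar 6 tick 0 v(0, 1): penult m2 not 3rd/6th
  -> R7 @ bar 6 tick 2 v(1,): C4->B4 leap 11st
  -> R1 @ bar 7 tick 0 v(0, 1): B3/B4 P8 -> A3/A4 P8 similar

(3, 0, R4, (0, 1))
(6, 0, R4, (0, 1))
(6, 0, R8, (0, 1))
(6, 2, R7, (1,))
(7, 0, R1, (0, 1))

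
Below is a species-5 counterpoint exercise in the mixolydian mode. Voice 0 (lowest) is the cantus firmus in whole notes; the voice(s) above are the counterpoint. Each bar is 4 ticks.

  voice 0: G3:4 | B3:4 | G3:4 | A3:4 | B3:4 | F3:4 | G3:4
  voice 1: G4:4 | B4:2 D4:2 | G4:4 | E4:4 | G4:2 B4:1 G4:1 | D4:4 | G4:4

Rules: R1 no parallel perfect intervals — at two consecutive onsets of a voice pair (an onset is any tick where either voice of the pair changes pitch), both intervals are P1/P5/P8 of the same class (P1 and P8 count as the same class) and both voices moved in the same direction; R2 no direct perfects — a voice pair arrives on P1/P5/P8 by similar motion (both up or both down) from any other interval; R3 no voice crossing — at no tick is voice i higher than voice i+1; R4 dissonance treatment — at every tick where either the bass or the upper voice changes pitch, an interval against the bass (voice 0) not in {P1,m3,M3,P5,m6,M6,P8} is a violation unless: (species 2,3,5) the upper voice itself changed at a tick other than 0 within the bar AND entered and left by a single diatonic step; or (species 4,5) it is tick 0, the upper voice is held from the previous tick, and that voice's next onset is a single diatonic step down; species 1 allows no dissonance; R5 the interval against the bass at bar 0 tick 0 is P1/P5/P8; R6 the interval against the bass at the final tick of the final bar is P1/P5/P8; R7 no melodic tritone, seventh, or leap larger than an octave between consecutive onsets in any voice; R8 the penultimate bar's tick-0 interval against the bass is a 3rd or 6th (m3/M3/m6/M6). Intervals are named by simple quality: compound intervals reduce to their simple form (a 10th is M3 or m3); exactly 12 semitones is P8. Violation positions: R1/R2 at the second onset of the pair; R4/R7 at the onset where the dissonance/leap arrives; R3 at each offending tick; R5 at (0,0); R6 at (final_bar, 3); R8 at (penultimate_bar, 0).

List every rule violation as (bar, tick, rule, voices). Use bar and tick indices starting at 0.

(1, 0, R1, (0, 1))
(5, 0, R7, (0,))
(6, 0, R2, (0, 1))

bar 0: v0=G3 v1=G4 downbeat P8
bar 1: v0=B3 v1=B4 downbeat P8
bar 2: v0=G3 v1=G4 downbeat P8
bar 3: v0=A3 v1=E4 downbeat P5
bar 4: v0=B3 v1=G4 downbeat m6
bar 5: v0=F3 v1=D4 downbeat M6
bar 6: v0=G3 v1=G4 downbeat P8
  -> R1 @ bar 1 tick 0 v(0, 1): G3/G4 P8 -> B3/B4 P8 similar
  -> R7 @ bar 5 tick 0 v(0,): B3->F3 leap 6st
  -> R2 @ bar 6 tick 0 v(0, 1): F3/D4 M6 -> G3/G4 P8 similar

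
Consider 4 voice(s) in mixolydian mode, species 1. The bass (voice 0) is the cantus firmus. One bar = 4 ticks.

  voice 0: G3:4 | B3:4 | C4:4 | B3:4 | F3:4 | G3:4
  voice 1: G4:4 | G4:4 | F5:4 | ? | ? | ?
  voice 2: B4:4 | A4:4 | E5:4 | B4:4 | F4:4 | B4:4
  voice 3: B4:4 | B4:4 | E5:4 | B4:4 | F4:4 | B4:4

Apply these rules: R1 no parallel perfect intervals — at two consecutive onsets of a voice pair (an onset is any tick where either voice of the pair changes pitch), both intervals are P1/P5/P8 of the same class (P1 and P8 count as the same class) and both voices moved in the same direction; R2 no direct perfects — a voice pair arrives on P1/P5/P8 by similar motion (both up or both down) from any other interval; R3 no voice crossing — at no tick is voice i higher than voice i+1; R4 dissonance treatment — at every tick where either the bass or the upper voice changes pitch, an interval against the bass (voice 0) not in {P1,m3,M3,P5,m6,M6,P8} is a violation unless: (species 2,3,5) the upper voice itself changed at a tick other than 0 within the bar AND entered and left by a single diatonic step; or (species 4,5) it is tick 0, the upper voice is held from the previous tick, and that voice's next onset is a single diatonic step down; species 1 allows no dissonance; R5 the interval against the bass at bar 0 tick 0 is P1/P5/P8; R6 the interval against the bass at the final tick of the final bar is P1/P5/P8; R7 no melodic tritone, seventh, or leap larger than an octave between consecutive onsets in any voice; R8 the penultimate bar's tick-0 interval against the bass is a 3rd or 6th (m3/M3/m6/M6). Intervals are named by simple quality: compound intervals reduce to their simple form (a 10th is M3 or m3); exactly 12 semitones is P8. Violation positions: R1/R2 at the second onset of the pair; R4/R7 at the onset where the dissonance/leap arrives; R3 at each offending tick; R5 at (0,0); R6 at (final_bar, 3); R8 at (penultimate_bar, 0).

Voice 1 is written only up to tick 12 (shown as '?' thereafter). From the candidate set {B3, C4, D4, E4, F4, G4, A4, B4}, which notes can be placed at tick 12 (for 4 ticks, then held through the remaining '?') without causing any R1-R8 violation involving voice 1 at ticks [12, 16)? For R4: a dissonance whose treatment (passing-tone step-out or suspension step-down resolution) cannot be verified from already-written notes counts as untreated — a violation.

B3: violates R2,R7
C4: violates R4,R7
D4: violates R7
E4: violates R2,R4,R7
F4: violates R4
G4: violates R7
A4: violates R4
B4: violates R2,R7

{}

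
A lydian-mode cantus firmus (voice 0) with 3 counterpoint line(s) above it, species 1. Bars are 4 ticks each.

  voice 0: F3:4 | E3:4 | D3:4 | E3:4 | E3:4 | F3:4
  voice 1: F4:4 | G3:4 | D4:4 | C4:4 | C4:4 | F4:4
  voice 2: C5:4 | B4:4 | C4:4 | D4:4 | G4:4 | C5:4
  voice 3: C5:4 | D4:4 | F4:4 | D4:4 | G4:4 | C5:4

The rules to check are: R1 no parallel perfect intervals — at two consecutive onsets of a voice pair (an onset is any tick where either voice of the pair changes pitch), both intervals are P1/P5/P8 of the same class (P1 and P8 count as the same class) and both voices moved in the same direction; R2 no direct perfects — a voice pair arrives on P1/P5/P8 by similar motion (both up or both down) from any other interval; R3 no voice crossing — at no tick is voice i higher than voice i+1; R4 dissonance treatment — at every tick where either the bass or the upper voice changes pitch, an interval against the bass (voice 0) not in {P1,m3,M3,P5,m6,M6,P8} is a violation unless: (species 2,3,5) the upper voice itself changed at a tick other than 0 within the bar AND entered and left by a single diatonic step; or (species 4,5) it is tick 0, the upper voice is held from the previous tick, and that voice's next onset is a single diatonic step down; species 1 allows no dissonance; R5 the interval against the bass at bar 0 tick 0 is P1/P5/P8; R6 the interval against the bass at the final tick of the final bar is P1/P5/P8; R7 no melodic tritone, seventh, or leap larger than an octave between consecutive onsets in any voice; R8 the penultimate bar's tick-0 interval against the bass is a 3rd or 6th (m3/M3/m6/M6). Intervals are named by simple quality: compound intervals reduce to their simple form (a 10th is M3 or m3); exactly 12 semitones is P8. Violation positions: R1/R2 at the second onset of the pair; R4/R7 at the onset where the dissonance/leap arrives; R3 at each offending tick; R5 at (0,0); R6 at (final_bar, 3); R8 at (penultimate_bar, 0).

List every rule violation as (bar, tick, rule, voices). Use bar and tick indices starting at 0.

(1, 0, R1, (0, 2))
(1, 0, R1, (1, 3))
(1, 0, R3, (2, 3))
(1, 0, R4, (0, 3))
(1, 0, R7, (1,))
(1, 0, R7, (3,))
(1, 1, R3, (2, 3))
(1, 2, R3, (2, 3))
(1, 3, R3, (2, 3))
(2, 0, R3, (1, 2))
(2, 0, R4, (0, 2))
(2, 0, R7, (2,))
(2, 1, R3, (1, 2))
(2, 2, R3, (1, 2))
(2, 3, R3, (1, 2))
(3, 0, R4, (0, 2))
(3, 0, R4, (0, 3))
(4, 0, R1, (2, 3))
(5, 0, R1, (1, 2))
(5, 0, R1, (1, 3))
(5, 0, R1, (2, 3))
(5, 0, R2, (0, 1))
(5, 0, R2, (0, 2))
(5, 0, R2, (0, 3))

bar 0: v0=F3 v1=F4 v2=C5 v3=C5 downbeat P5
bar 1: v0=E3 v1=G3 v2=B4 v3=D4 downbeat m7
bar 2: v0=D3 v1=D4 v2=C4 v3=F4 downbeat m3
bar 3: v0=E3 v1=C4 v2=D4 v3=D4 downbeat m7
bar 4: v0=E3 v1=C4 v2=G4 v3=G4 downbeat m3
bar 5: v0=F3 v1=F4 v2=C5 v3=C5 downbeat P5
  -> R1 @ bar 1 tick 0 v(0, 2): F3/C5 P5 -> E3/B4 P5 similar
  -> R1 @ bar 1 tick 0 v(1, 3): F4/C5 P5 -> G3/D4 P5 similar
  -> R3 @ bar 1 tick 0 v(2, 3): B4 above D4
  -> R4 @ bar 1 tick 0 v(0, 3): E3/D4 m7 untreated
  -> R7 @ bar 1 tick 0 v(1,): F4->G3 leap 10st
  -> R7 @ bar 1 tick 0 v(3,): C5->D4 leap 10st
  -> R3 @ bar 1 tick 1 v(2, 3): B4 above D4
  -> R3 @ bar 1 tick 2 v(2, 3): B4 above D4
  -> R3 @ bar 1 tick 3 v(2, 3): B4 above D4
  -> R3 @ bar 2 tick 0 v(1, 2): D4 above C4
  -> R4 @ bar 2 tick 0 v(0, 2): D3/C4 m7 untreated
  -> R7 @ bar 2 tick 0 v(2,): B4->C4 leap 11st
  -> R3 @ bar 2 tick 1 v(1, 2): D4 above C4
  -> R3 @ bar 2 tick 2 v(1, 2): D4 above C4
  -> R3 @ bar 2 tick 3 v(1, 2): D4 above C4
  -> R4 @ bar 3 tick 0 v(0, 2): E3/D4 m7 untreated
  -> R4 @ bar 3 tick 0 v(0, 3): E3/D4 m7 untreated
  -> R1 @ bar 4 tick 0 v(2, 3): D4/D4 P1 -> G4/G4 P1 similar
  -> R1 @ bar 5 tick 0 v(1, 2): C4/G4 P5 -> F4/C5 P5 similar
  -> R1 @ bar 5 tick 0 v(1, 3): C4/G4 P5 -> F4/C5 P5 similar
  -> R1 @ bar 5 tick 0 v(2, 3): G4/G4 P1 -> C5/C5 P1 similar
  -> R2 @ bar 5 tick 0 v(0, 1): E3/C4 m6 -> F3/F4 P8 similar
  -> R2 @ bar 5 tick 0 v(0, 2): E3/G4 m3 -> F3/C5 P5 similar
  -> R2 @ bar 5 tick 0 v(0, 3): E3/G4 m3 -> F3/C5 P5 similar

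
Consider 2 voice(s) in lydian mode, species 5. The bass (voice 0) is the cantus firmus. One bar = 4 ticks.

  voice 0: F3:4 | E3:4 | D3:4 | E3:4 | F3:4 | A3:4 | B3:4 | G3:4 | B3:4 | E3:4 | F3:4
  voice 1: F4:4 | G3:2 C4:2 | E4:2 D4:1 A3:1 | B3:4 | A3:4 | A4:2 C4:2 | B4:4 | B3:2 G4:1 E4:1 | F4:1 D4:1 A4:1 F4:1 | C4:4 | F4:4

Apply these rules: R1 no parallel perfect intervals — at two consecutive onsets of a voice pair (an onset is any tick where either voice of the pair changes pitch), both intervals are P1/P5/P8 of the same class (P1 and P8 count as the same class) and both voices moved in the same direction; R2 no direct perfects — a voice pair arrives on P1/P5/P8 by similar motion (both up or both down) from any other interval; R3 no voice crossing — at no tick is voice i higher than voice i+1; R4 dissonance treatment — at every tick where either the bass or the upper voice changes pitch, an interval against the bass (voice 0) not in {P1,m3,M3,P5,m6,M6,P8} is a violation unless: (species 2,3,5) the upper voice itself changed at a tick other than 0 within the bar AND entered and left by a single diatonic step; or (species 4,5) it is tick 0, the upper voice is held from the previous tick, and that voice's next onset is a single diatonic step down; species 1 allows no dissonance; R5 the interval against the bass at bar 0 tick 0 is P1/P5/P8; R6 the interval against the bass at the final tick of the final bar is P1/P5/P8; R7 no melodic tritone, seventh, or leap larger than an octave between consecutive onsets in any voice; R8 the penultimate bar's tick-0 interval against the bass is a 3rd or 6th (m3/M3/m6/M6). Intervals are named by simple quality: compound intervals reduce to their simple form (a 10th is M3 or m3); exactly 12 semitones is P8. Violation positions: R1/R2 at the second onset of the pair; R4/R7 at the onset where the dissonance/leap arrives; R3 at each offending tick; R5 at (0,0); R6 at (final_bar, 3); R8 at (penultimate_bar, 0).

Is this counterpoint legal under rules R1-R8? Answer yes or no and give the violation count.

No (10 violations)

bar 0: v0=F3 v1=F4 (P8)
bar 1: v0=E3 v1=G3 (m3)
bar 2: v0=D3 v1=E4 (M2)
bar 3: v0=E3 v1=B3 (P5)
bar 4: v0=F3 v1=A3 (M3)
bar 5: v0=A3 v1=A4 (P8)
bar 6: v0=B3 v1=B4 (P8)
bar 7: v0=G3 v1=B3 (M3)
bar 8: v0=B3 v1=F4 (TT)
bar 9: v0=E3 v1=C4 (m6)
bar 10: v0=F3 v1=F4 (P8)
  R7 @ bar1.0: F4->G3 leap 10st
  R4 @ bar2.0: D3/E4 M2 untreated
  R1 @ bar3.0: D3/A3 P5 -> E3/B3 P5 similar
  R2 @ bar5.0: F3/A3 M3 -> A3/A4 P8 similar
  R2 @ bar6.0: A3/C4 m3 -> B3/B4 P8 similar
  R7 @ bar6.0: C4->B4 leap 11st
  R4 @ bar8.0: B3/F4 TT untreated
  R4 @ bar8.2: B3/A4 m7 untreated
  R4 @ bar8.3: B3/F4 TT untreated
  R2 @ bar10.0: E3/C4 m6 -> F3/F4 P8 similar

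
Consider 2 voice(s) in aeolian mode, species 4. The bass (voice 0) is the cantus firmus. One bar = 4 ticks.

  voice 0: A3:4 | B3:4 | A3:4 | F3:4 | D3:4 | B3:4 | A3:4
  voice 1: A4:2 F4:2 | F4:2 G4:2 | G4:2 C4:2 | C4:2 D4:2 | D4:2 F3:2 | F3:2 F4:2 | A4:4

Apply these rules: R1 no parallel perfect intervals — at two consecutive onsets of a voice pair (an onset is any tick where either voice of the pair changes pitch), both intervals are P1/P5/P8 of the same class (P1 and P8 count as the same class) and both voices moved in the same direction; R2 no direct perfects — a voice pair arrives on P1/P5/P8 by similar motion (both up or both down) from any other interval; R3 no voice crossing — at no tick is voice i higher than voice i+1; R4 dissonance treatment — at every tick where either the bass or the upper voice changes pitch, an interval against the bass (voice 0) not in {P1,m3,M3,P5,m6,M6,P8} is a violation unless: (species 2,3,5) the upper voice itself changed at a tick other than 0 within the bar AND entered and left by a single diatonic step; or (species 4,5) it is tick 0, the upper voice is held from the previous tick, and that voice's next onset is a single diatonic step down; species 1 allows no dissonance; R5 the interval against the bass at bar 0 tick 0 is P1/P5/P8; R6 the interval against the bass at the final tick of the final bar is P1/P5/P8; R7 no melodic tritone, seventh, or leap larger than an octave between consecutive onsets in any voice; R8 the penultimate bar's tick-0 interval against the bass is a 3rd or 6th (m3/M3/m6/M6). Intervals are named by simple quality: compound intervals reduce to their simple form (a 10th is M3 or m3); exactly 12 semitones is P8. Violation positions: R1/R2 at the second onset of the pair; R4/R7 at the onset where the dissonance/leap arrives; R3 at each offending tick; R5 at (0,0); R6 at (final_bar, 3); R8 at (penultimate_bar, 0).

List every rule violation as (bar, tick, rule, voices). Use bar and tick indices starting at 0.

bar 0: v0=A3 v1=A4 downbeat P8
bar 1: v0=B3 v1=F4 downbeat TT
bar 2: v0=A3 v1=G4 downbeat m7
bar 3: v0=F3 v1=C4 downbeat P5
bar 4: v0=D3 v1=D4 downbeat P8
bar 5: v0=B3 v1=F3 downbeat TT
bar 6: v0=A3 v1=A4 downbeat P8
  -> R4 @ bar 1 tick 0 v(0, 1): B3/F4 TT untreated
  -> R4 @ bar 2 tick 0 v(0, 1): A3/G4 m7 untreated
  -> R3 @ bar 5 tick 0 v(0, 1): B3 above F3
  -> R4 @ bar 5 tick 0 v(0, 1): B3/F3 TT untreated
  -> R8 @ bar 5 tick 0 v(0, 1): penult TT not 3rd/6th
  -> R3 @ bar 5 tick 1 v(0, 1): B3 above F3
  -> R4 @ bar 5 tick 2 v(0, 1): B3/F4 TT untreated

(1, 0, R4, (0, 1))
(2, 0, R4, (0, 1))
(5, 0, R3, (0, 1))
(5, 0, R4, (0, 1))
(5, 0, R8, (0, 1))
(5, 1, R3, (0, 1))
(5, 2, R4, (0, 1))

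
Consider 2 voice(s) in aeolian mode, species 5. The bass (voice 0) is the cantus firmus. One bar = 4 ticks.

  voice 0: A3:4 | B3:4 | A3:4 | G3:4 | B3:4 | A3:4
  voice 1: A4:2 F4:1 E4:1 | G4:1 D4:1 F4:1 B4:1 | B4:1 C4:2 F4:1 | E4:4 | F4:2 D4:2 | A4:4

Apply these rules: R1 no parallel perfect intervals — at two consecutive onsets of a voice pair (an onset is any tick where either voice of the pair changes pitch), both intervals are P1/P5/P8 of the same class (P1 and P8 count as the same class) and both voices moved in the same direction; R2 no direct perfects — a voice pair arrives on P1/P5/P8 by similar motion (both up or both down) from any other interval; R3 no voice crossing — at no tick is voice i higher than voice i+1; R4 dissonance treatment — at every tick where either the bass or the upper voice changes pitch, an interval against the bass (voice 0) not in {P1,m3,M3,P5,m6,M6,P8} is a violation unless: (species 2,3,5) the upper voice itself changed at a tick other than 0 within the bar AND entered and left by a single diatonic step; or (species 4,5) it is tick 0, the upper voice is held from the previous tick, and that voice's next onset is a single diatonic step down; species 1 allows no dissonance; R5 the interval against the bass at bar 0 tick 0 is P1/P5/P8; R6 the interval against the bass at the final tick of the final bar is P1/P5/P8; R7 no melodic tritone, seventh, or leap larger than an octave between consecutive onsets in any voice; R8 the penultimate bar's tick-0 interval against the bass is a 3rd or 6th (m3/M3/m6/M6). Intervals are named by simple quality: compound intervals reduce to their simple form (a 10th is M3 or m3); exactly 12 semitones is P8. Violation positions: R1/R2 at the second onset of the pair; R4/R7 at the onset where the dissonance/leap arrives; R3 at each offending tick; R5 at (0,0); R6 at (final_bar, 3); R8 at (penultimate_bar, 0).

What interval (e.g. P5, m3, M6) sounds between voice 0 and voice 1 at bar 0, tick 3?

P5

voice 0=A3 voice 1=E4 -> P5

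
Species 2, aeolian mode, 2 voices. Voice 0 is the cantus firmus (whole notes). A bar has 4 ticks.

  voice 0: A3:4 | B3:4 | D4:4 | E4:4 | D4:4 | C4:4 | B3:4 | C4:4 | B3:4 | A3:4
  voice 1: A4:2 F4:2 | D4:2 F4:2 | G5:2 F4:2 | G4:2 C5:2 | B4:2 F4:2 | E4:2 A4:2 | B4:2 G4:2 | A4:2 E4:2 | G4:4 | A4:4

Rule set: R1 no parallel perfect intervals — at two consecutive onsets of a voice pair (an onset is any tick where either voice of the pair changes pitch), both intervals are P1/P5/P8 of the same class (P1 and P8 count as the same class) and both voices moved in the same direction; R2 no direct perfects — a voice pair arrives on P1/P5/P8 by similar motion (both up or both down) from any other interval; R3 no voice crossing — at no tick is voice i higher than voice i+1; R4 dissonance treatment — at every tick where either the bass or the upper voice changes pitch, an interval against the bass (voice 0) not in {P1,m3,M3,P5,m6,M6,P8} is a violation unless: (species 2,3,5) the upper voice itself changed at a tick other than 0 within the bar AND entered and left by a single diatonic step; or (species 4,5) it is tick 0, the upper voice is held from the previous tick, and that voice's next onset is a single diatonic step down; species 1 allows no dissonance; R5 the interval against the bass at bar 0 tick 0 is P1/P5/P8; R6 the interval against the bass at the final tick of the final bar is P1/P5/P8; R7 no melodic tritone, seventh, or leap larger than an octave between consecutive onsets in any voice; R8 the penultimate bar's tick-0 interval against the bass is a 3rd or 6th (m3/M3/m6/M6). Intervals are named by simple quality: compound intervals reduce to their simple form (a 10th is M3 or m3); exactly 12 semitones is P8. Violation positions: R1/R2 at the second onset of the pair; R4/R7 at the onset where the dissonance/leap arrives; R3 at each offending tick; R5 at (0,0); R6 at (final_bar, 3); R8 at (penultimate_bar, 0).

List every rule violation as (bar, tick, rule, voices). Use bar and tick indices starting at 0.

(1, 2, R4, (0, 1))
(2, 0, R4, (0, 1))
(2, 0, R7, (1,))
(2, 2, R7, (1,))
(4, 2, R7, (1,))

bar 0: v0=A3 v1=A4 downbeat P8
bar 1: v0=B3 v1=D4 downbeat m3
bar 2: v0=D4 v1=G5 downbeat P4
bar 3: v0=E4 v1=G4 downbeat m3
bar 4: v0=D4 v1=B4 downbeat M6
bar 5: v0=C4 v1=E4 downbeat M3
bar 6: v0=B3 v1=B4 downbeat P8
bar 7: v0=C4 v1=A4 downbeat M6
bar 8: v0=B3 v1=G4 downbeat m6
bar 9: v0=A3 v1=A4 downbeat P8
  -> R4 @ bar 1 tick 2 v(0, 1): B3/F4 TT untreated
  -> R4 @ bar 2 tick 0 v(0, 1): D4/G5 P4 untreated
  -> R7 @ bar 2 tick 0 v(1,): F4->G5 leap 14st
  -> R7 @ bar 2 tick 2 v(1,): G5->F4 leap 14st
  -> R7 @ bar 4 tick 2 v(1,): B4->F4 leap 6st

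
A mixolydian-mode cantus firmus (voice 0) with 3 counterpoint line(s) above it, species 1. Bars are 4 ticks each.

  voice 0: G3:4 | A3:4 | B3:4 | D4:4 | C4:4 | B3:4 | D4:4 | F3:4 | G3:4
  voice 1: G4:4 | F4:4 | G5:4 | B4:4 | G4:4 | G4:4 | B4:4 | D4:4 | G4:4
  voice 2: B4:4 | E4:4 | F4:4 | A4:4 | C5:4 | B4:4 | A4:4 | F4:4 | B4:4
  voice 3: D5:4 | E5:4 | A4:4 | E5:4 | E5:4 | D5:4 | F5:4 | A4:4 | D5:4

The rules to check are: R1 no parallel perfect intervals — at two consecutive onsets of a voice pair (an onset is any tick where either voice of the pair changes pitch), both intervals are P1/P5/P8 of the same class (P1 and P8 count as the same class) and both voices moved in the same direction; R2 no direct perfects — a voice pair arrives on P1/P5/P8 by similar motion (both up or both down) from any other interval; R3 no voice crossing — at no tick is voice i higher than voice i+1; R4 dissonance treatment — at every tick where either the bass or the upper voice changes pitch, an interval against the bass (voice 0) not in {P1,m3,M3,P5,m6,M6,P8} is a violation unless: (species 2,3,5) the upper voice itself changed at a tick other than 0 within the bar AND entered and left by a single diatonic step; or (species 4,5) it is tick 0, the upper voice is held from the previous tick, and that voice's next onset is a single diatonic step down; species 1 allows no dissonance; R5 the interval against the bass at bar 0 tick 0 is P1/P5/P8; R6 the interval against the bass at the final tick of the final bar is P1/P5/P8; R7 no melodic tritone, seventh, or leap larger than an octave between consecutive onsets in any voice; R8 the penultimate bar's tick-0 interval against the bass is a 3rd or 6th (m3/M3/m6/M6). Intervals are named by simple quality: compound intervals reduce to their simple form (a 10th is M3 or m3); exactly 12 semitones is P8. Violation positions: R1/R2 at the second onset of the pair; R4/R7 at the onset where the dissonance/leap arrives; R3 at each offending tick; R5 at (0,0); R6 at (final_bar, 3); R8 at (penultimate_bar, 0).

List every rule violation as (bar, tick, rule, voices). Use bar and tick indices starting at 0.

bar 0: v0=G3 v1=G4 v2=B4 v3=D5 downbeat P5
bar 1: v0=A3 v1=F4 v2=E4 v3=E5 downbeat P5
bar 2: v0=B3 v1=G5 v2=F4 v3=A4 downbeat m7
bar 3: v0=D4 v1=B4 v2=A4 v3=E5 downbeat M2
bar 4: v0=C4 v1=G4 v2=C5 v3=E5 downbeat M3
bar 5: v0=B3 v1=G4 v2=B4 v3=D5 downbeat m3
bar 6: v0=D4 v1=B4 v2=A4 v3=F5 downbeat m3
bar 7: v0=F3 v1=D4 v2=F4 v3=A4 downbeat M3
bar 8: v0=G3 v1=G4 v2=B4 v3=D5 downbeat P5
  -> R5 @ bar 0 tick 0 v(0, 2): opens on M3
  -> R1 @ bar 1 tick 0 v(0, 3): G3/D5 P5 -> A3/E5 P5 similar
  -> R3 @ bar 1 tick 0 v(1, 2): F4 above E4
  -> R3 @ bar 1 tick 1 v(1, 2): F4 above E4
  -> R3 @ bar 1 tick 2 v(1, 2): F4 above E4
  -> R3 @ bar 1 tick 3 v(1, 2): F4 above E4
  -> R3 @ bar 2 tick 0 v(1, 2): G5 above F4
  -> R4 @ bar 2 tick 0 v(0, 2): B3/F4 TT untreated
  -> R4 @ bar 2 tick 0 v(0, 3): B3/A4 m7 untreated
  -> R7 @ bar 2 tick 0 v(1,): F4->G5 leap 14st
  -> R3 @ bar 2 tick 1 v(1, 2): G5 above F4
  -> R3 @ bar 2 tick 2 v(1, 2): G5 above F4
  -> R3 @ bar 2 tick 3 v(1, 2): G5 above F4
  -> R2 @ bar 3 tick 0 v(0, 2): B3/F4 TT -> D4/A4 P5 similar
  -> R2 @ bar 3 tick 0 v(2, 3): F4/A4 M3 -> A4/E5 P5 similar
  -> R3 @ bar 3 tick 0 v(1, 2): B4 above A4
  -> R4 @ bar 3 tick 0 v(0, 3): D4/E5 M2 untreated
  -> R3 @ bar 3 tick 1 v(1, 2): B4 above A4
  -> R3 @ bar 3 tick 2 v(1, 2): B4 above A4
  -> R3 @ bar 3 tick 3 v(1, 2): B4 above A4
  -> R2 @ bar 4 tick 0 v(0, 1): D4/B4 M6 -> C4/G4 P5 similar
  -> R1 @ bar 5 tick 0 v(0, 2): C4/C5 P8 -> B3/B4 P8 similar
  -> R3 @ bar 6 tick 0 v(1, 2): B4 above A4
  -> R3 @ bar 6 tick 1 v(1, 2): B4 above A4
  -> R3 @ bar 6 tick 2 v(1, 2): B4 above A4
  -> R3 @ bar 6 tick 3 v(1, 2): B4 above A4
  -> R2 @ bar 7 tick 0 v(0, 2): D4/A4 P5 -> F3/F4 P8 similar
  -> R2 @ bar 7 tick 0 v(1, 3): B4/F5 TT -> D4/A4 P5 similar
  -> R8 @ bar 7 tick 0 v(0, 2): penult P8 not 3rd/6th
  -> R1 @ bar 8 tick 0 v(1, 3): D4/A4 P5 -> G4/D5 P5 similar
  -> R2 @ bar 8 tick 0 v(0, 1): F3/D4 M6 -> G3/G4 P8 similar
  -> R2 @ bar 8 tick 0 v(0, 3): F3/A4 M3 -> G3/D5 P5 similar
  -> R7 @ bar 8 tick 0 v(2,): F4->B4 leap 6st
  -> R6 @ bar 8 tick 3 v(0, 2): closes on M3

(0, 0, R5, (0, 2))
(1, 0, R1, (0, 3))
(1, 0, R3, (1, 2))
(1, 1, R3, (1, 2))
(1, 2, R3, (1, 2))
(1, 3, R3, (1, 2))
(2, 0, R3, (1, 2))
(2, 0, R4, (0, 2))
(2, 0, R4, (0, 3))
(2, 0, R7, (1,))
(2, 1, R3, (1, 2))
(2, 2, R3, (1, 2))
(2, 3, R3, (1, 2))
(3, 0, R2, (0, 2))
(3, 0, R2, (2, 3))
(3, 0, R3, (1, 2))
(3, 0, R4, (0, 3))
(3, 1, R3, (1, 2))
(3, 2, R3, (1, 2))
(3, 3, R3, (1, 2))
(4, 0, R2, (0, 1))
(5, 0, R1, (0, 2))
(6, 0, R3, (1, 2))
(6, 1, R3, (1, 2))
(6, 2, R3, (1, 2))
(6, 3, R3, (1, 2))
(7, 0, R2, (0, 2))
(7, 0, R2, (1, 3))
(7, 0, R8, (0, 2))
(8, 0, R1, (1, 3))
(8, 0, R2, (0, 1))
(8, 0, R2, (0, 3))
(8, 0, R7, (2,))
(8, 3, R6, (0, 2))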